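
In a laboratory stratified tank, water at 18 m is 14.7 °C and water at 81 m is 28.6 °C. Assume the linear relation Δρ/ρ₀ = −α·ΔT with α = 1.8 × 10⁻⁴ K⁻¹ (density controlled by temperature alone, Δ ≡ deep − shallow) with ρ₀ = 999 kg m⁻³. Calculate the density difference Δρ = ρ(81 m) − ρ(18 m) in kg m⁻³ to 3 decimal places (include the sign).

-2.499 kg m⁻³

ΔT = +13.9 K, Δρ/ρ₀ = −αΔT = -2.502 × 10⁻³.
Δρ = 999 × (-2.502 × 10⁻³) = -2.499 kg m⁻³.
Negative Δρ: lighter below, statically unstable.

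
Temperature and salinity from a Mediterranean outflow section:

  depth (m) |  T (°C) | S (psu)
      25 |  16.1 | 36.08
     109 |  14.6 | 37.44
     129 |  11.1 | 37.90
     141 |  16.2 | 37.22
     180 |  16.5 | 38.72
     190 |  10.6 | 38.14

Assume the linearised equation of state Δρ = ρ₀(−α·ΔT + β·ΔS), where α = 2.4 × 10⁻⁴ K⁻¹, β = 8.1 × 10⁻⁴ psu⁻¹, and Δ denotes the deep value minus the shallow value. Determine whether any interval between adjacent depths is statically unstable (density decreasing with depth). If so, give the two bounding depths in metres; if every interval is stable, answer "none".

Evaluate Δρ/ρ₀ = −αΔT + βΔS across each adjacent pair:
  25–109 m: −αΔT+βΔS = −(2.4 × 10⁻⁴)(-1.5)+(8.1 × 10⁻⁴)(+1.36) = 1.5 × 10⁻³ → stable
  109–129 m: −αΔT+βΔS = −(2.4 × 10⁻⁴)(-3.5)+(8.1 × 10⁻⁴)(+0.46) = 1.2 × 10⁻³ → stable
  129–141 m: −αΔT+βΔS = −(2.4 × 10⁻⁴)(+5.1)+(8.1 × 10⁻⁴)(-0.68) = -1.8 × 10⁻³ → UNSTABLE
  141–180 m: −αΔT+βΔS = −(2.4 × 10⁻⁴)(+0.3)+(8.1 × 10⁻⁴)(+1.50) = 1.1 × 10⁻³ → stable
  180–190 m: −αΔT+βΔS = −(2.4 × 10⁻⁴)(-5.9)+(8.1 × 10⁻⁴)(-0.58) = 9.5 × 10⁻⁴ → stable
The 129–141 m interval has Δρ < 0: lighter water underlies denser water.

129–141 m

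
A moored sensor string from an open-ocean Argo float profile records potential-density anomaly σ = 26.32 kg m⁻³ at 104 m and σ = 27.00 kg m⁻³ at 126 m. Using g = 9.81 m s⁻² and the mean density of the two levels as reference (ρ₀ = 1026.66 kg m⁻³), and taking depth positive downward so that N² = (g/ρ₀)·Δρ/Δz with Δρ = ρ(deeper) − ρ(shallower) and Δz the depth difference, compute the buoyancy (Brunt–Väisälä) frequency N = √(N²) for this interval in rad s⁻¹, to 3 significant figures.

0.0172 rad s⁻¹

Δρ = 1027.00 − 1026.32 = 0.68 kg m⁻³ over Δz = 126 − 104 = 22 m.
N² = (9.81/1026.66) × (0.68/22) = 2.9534 × 10⁻⁴ s⁻².
N = √(2.9534 × 10⁻⁴) = 0.017185 rad s⁻¹ ≈ 0.0172 rad s⁻¹.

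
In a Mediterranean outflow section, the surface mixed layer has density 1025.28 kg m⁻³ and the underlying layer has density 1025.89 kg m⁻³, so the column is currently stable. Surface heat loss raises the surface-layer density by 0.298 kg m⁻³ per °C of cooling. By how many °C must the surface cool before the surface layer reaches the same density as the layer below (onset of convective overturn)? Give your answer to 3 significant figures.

Density deficit of the surface layer: 1025.89 − 1025.28 = 0.61 kg m⁻³.
Required change = 0.61 / 0.298 = 2.05 °C.

2.05 °C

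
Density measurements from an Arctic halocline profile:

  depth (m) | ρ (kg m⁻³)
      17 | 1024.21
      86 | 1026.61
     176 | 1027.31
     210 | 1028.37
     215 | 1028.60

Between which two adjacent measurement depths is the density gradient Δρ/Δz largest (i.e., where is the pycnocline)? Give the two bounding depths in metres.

210–215 m

Compute the density gradient over each adjacent pair:
  17–86 m: Δρ/Δz = 2.40/69 = 0.035 kg m⁻⁴
  86–176 m: Δρ/Δz = 0.70/90 = 7.8 × 10⁻³ kg m⁻⁴
  176–210 m: Δρ/Δz = 1.06/34 = 0.031 kg m⁻⁴
  210–215 m: Δρ/Δz = 0.23/5 = 0.046 kg m⁻⁴
The largest gradient is in the 210–215 m interval — the pycnocline.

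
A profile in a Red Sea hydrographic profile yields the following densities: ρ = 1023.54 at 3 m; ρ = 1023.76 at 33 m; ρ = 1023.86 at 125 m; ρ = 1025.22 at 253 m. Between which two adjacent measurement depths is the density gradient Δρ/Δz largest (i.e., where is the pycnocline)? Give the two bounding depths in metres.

Compute the density gradient over each adjacent pair:
  3–33 m: Δρ/Δz = 0.22/30 = 7.3 × 10⁻³ kg m⁻⁴
  33–125 m: Δρ/Δz = 0.10/92 = 1.1 × 10⁻³ kg m⁻⁴
  125–253 m: Δρ/Δz = 1.36/128 = 0.011 kg m⁻⁴
The largest gradient is in the 125–253 m interval — the pycnocline.

125–253 m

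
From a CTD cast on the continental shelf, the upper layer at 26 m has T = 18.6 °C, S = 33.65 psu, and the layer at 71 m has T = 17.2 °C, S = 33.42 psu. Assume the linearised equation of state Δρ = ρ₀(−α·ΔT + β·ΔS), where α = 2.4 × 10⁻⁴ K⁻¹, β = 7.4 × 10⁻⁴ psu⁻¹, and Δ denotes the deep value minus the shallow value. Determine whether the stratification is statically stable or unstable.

ΔT = 17.2 − 18.6 = -1.4 K and ΔS = 33.42 − 33.65 = -0.23 psu (deep − shallow).
−αΔT = 3.36 × 10⁻⁴; βΔS = -1.702 × 10⁻⁴; sum Δρ/ρ₀ = 1.658 × 10⁻⁴.
Δρ/ρ₀ > 0, so Δρ > 0: deeper water is denser → statically stable.

stable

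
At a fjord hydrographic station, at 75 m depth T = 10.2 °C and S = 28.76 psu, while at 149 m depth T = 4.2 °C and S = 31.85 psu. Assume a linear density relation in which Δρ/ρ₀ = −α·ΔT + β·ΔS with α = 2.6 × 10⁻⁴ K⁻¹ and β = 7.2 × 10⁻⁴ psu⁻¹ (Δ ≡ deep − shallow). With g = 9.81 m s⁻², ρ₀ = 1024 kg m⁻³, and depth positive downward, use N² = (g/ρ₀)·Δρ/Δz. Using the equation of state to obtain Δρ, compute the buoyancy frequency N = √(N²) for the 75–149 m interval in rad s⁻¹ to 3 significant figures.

0.0224 rad s⁻¹

ΔT = -6.0 K, ΔS = +3.09 psu (deep − shallow).
Δρ/ρ₀ = −αΔT + βΔS = 1.56 × 10⁻³ + 2.2248 × 10⁻³ = 3.7848 × 10⁻³, so Δρ ≈ 3.876 kg m⁻³.
N² = (g/ρ₀)·Δρ/Δz = g·(Δρ/ρ₀)/Δz = 9.81 × 3.7848 × 10⁻³ / 74 = 5.0174 × 10⁻⁴ s⁻².
N = √(5.0174 × 10⁻⁴) = 0.022400 rad s⁻¹ ≈ 0.0224 rad s⁻¹.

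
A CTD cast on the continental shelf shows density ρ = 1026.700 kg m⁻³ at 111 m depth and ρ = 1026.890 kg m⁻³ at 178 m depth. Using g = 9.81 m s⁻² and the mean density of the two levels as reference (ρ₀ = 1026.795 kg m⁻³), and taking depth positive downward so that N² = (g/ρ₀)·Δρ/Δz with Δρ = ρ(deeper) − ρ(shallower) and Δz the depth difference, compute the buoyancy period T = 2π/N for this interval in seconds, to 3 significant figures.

Δρ = 1026.890 − 1026.700 = 0.190 kg m⁻³ over Δz = 178 − 111 = 67 m.
N² = (9.81/1026.795) × (0.190/67) = 2.7093 × 10⁻⁵ s⁻².
N = √(2.7093 × 10⁻⁵) = 5.2051 × 10⁻³ rad s⁻¹, so T = 2π/N = 1.2071 × 10³ s ≈ 1.21 × 10³ s.

1.21 × 10³ s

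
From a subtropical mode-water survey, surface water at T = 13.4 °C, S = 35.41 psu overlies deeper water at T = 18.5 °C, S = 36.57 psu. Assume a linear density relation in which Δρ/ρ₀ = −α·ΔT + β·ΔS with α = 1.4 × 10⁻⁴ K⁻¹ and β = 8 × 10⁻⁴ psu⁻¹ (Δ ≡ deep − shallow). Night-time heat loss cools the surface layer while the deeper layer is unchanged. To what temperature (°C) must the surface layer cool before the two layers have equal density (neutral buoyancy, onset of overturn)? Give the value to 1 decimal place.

Neutral buoyancy requires Δρ = 0, i.e. −α(T_deep − T_surf′) + β(S_deep − S_surf) = 0.
T_surf′ = T_deep − (β/α)·ΔS = 18.5 − (8 × 10⁻⁴/1.4 × 10⁻⁴)·(+1.16) = 11.871 °C.
Cooling required: 13.4 − (11.871) = 1.529 °C.

11.9 °C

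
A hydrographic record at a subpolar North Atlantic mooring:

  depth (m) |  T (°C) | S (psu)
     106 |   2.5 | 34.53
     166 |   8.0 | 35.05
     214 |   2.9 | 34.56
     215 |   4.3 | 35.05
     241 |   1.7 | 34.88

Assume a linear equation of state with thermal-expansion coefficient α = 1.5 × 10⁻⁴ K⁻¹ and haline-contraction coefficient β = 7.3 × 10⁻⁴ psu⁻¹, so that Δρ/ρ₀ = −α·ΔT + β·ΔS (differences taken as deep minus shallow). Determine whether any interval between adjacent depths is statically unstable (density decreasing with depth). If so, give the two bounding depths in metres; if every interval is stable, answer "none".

Evaluate Δρ/ρ₀ = −αΔT + βΔS across each adjacent pair:
  106–166 m: −αΔT+βΔS = −(1.5 × 10⁻⁴)(+5.5)+(7.3 × 10⁻⁴)(+0.52) = -4.5 × 10⁻⁴ → UNSTABLE
  166–214 m: −αΔT+βΔS = −(1.5 × 10⁻⁴)(-5.1)+(7.3 × 10⁻⁴)(-0.49) = 4.1 × 10⁻⁴ → stable
  214–215 m: −αΔT+βΔS = −(1.5 × 10⁻⁴)(+1.4)+(7.3 × 10⁻⁴)(+0.49) = 1.5 × 10⁻⁴ → stable
  215–241 m: −αΔT+βΔS = −(1.5 × 10⁻⁴)(-2.6)+(7.3 × 10⁻⁴)(-0.17) = 2.7 × 10⁻⁴ → stable
The 106–166 m interval has Δρ < 0: lighter water underlies denser water.

106–166 m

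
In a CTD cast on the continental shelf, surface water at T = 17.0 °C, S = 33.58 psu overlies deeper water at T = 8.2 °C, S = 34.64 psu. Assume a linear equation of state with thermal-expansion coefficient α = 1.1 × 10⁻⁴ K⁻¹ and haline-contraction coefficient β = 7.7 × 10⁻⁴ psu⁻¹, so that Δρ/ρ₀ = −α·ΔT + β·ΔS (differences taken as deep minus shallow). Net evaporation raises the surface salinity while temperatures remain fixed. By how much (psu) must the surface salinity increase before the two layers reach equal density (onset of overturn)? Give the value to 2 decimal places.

Neutral buoyancy requires −α(T_deep − T_surf) + β(S_deep − S_surf′) = 0.
S_surf′ = S_deep − (α/β)·ΔT = 34.64 − (1.1 × 10⁻⁴/7.7 × 10⁻⁴)·(-8.8) = 35.8971 psu.
Increase required: 35.8971 − 33.58 = 2.3171 psu.

2.32 psu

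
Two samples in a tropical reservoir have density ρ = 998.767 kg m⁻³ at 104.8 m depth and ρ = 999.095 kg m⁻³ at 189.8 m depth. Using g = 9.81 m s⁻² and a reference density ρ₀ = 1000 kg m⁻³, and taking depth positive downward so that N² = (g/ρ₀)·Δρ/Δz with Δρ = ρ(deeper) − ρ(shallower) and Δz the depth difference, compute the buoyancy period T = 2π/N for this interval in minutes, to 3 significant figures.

Δρ = 999.095 − 998.767 = 0.328 kg m⁻³ over Δz = 189.8 − 104.8 = 85 m.
N² = (9.81/1000) × (0.328/85) = 3.7855 × 10⁻⁵ s⁻².
N = √(3.7855 × 10⁻⁵) = 6.1526 × 10⁻³ rad s⁻¹, so T = 2π/N = 1.0212 × 10³ s = 17.020 min ≈ 17.0 min.
A positive N² confirms static stability across the interval.

17.0 min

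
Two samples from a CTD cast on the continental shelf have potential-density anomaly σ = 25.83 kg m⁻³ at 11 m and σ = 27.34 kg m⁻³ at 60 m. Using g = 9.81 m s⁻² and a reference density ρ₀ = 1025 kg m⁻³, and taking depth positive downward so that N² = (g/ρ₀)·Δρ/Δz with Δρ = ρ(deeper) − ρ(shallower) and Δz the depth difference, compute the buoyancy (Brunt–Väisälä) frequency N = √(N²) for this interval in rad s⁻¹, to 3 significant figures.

Δρ = 1027.34 − 1025.83 = 1.51 kg m⁻³ over Δz = 60 − 11 = 49 m.
N² = (9.81/1025) × (1.51/49) = 2.9493 × 10⁻⁴ s⁻².
N = √(2.9493 × 10⁻⁴) = 0.017174 rad s⁻¹ ≈ 0.0172 rad s⁻¹.

0.0172 rad s⁻¹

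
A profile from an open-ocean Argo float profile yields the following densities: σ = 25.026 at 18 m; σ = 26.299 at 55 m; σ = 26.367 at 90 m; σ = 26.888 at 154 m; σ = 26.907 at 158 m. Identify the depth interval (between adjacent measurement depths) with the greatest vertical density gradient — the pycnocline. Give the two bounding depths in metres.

Compute the density gradient over each adjacent pair:
  18–55 m: Δρ/Δz = 1.273/37 = 0.034 kg m⁻⁴
  55–90 m: Δρ/Δz = 0.068/35 = 1.9 × 10⁻³ kg m⁻⁴
  90–154 m: Δρ/Δz = 0.521/64 = 8.1 × 10⁻³ kg m⁻⁴
  154–158 m: Δρ/Δz = 0.019/4 = 4.7 × 10⁻³ kg m⁻⁴
The largest gradient is in the 18–55 m interval — the pycnocline.

18–55 m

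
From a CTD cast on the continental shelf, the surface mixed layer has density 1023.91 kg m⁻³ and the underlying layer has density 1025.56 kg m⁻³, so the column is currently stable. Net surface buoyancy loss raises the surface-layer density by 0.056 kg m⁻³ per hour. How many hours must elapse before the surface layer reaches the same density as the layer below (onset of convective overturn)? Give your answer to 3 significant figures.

Density deficit of the surface layer: 1025.56 − 1023.91 = 1.65 kg m⁻³.
Required change = 1.65 / 0.056 = 29.5 hours.

29.5 hours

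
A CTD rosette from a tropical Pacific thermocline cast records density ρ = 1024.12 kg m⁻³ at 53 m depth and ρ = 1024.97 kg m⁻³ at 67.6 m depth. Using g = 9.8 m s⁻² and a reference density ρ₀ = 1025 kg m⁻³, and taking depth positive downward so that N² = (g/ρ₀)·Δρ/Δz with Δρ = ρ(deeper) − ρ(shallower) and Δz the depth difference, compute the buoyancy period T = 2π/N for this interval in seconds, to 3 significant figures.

Δρ = 1024.97 − 1024.12 = 0.85 kg m⁻³ over Δz = 67.6 − 53 = 14.6 m.
N² = (9.8/1025) × (0.85/14.6) = 5.5663 × 10⁻⁴ s⁻².
N = √(5.5663 × 10⁻⁴) = 0.023593 rad s⁻¹, so T = 2π/N = 266.32 s ≈ 266 s.

266 s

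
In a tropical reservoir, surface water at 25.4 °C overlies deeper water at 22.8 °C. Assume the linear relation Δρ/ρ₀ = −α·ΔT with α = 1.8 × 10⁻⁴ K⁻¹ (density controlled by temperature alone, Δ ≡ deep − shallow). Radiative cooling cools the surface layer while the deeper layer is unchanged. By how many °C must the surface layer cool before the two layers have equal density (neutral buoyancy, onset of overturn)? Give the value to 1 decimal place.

2.6 °C

With temperature the only control, equal density requires T_surf′ = T_deep.
T_surf′ = 22.8 °C.
Cooling required: 25.4 − 22.8 = 2.6 °C.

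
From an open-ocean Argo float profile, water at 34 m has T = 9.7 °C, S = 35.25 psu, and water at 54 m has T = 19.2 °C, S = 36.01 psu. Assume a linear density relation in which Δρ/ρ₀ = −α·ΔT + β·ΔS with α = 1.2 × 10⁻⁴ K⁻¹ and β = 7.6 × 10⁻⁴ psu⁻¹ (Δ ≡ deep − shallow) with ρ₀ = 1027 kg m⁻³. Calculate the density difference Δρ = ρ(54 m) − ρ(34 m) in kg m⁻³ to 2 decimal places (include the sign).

ΔT = +9.5 K, ΔS = +0.76 psu (deep − shallow).
Δρ/ρ₀ = −(1.2 × 10⁻⁴)(+9.5) + (7.6 × 10⁻⁴)(+0.76) = -5.624 × 10⁻⁴.
Δρ = 1027 × (-5.624 × 10⁻⁴) = -0.58 kg m⁻³.
Negative Δρ: lighter below, statically unstable.

-0.58 kg m⁻³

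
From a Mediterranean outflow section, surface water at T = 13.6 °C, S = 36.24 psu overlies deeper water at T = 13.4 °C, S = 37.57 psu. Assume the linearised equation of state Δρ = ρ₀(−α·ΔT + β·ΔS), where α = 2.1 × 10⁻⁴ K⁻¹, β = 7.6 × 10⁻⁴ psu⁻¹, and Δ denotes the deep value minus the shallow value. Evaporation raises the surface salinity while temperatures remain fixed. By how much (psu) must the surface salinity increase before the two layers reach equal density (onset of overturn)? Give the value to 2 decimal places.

1.39 psu

Neutral buoyancy requires −α(T_deep − T_surf) + β(S_deep − S_surf′) = 0.
S_surf′ = S_deep − (α/β)·ΔT = 37.57 − (2.1 × 10⁻⁴/7.6 × 10⁻⁴)·(-0.2) = 37.6253 psu.
Increase required: 37.6253 − 36.24 = 1.3853 psu.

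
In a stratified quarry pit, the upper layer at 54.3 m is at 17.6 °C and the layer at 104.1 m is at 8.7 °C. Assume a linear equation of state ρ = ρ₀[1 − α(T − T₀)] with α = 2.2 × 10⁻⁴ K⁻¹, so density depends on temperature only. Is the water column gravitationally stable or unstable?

ΔT = 8.7 − 17.6 = -8.9 K, so Δρ/ρ₀ = −αΔT = 1.958 × 10⁻³.
Δρ/ρ₀ > 0, so Δρ > 0: deeper water is denser → statically stable.

stable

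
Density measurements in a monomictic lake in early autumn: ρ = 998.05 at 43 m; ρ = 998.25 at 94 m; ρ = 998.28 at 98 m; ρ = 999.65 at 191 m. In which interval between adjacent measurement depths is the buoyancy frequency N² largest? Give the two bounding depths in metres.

Compute the density gradient over each adjacent pair:
  43–94 m: Δρ/Δz = 0.20/51 = 3.9 × 10⁻³ kg m⁻⁴
  94–98 m: Δρ/Δz = 0.03/4 = 7.5 × 10⁻³ kg m⁻⁴
  98–191 m: Δρ/Δz = 1.37/93 = 0.015 kg m⁻⁴
The largest gradient is in the 98–191 m interval — the pycnocline.

98–191 m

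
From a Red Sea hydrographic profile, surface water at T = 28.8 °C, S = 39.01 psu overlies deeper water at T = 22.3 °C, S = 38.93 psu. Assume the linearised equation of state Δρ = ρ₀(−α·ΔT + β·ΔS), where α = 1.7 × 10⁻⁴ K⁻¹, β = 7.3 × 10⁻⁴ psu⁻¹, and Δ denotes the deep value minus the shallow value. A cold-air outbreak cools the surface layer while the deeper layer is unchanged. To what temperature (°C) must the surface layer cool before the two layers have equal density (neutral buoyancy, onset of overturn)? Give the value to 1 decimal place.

Neutral buoyancy requires Δρ = 0, i.e. −α(T_deep − T_surf′) + β(S_deep − S_surf) = 0.
T_surf′ = T_deep − (β/α)·ΔS = 22.3 − (7.3 × 10⁻⁴/1.7 × 10⁻⁴)·(-0.08) = 22.644 °C.
Cooling required: 28.8 − (22.644) = 6.156 °C.

22.6 °C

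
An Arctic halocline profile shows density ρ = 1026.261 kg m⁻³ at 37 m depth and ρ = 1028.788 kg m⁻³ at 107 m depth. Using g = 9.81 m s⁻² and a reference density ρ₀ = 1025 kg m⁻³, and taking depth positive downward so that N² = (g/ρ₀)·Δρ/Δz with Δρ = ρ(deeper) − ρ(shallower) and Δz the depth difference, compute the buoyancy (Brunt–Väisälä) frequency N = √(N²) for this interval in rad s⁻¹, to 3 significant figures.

Δρ = 1028.788 − 1026.261 = 2.527 kg m⁻³ over Δz = 107 − 37 = 70 m.
N² = (9.81/1025) × (2.527/70) = 3.4550 × 10⁻⁴ s⁻².
N = √(3.4550 × 10⁻⁴) = 0.018588 rad s⁻¹ ≈ 0.0186 rad s⁻¹.

0.0186 rad s⁻¹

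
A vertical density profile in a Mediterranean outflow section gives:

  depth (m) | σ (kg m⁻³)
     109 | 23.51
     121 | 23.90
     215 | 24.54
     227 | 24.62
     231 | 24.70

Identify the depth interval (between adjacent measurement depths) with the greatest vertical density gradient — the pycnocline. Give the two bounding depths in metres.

Compute the density gradient over each adjacent pair:
  109–121 m: Δρ/Δz = 0.39/12 = 0.033 kg m⁻⁴
  121–215 m: Δρ/Δz = 0.64/94 = 6.8 × 10⁻³ kg m⁻⁴
  215–227 m: Δρ/Δz = 0.08/12 = 6.7 × 10⁻³ kg m⁻⁴
  227–231 m: Δρ/Δz = 0.08/4 = 0.020 kg m⁻⁴
The largest gradient is in the 109–121 m interval — the pycnocline.

109–121 m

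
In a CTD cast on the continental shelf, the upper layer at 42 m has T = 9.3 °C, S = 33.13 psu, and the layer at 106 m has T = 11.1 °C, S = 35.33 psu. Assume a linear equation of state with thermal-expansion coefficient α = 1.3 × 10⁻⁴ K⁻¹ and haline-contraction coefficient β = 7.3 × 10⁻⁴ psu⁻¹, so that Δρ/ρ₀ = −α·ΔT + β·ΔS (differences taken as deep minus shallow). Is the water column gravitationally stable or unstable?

ΔT = 11.1 − 9.3 = +1.8 K and ΔS = 35.33 − 33.13 = +2.20 psu (deep − shallow).
−αΔT = -2.34 × 10⁻⁴; βΔS = 1.606 × 10⁻³; sum Δρ/ρ₀ = 1.372 × 10⁻³.
Δρ/ρ₀ > 0, so Δρ > 0: deeper water is denser → statically stable.

stable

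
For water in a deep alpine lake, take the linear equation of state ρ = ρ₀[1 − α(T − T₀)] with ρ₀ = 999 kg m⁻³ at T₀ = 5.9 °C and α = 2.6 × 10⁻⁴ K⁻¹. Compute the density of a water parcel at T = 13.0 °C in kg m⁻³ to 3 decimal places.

T − T₀ = +7.1 K.
Bracket = 1 − α·(+7.1) = 1 + (-1.846 × 10⁻³) = 0.9981540.
ρ = 999 × 0.9981540 = 997.156 kg m⁻³.

997.156 kg m⁻³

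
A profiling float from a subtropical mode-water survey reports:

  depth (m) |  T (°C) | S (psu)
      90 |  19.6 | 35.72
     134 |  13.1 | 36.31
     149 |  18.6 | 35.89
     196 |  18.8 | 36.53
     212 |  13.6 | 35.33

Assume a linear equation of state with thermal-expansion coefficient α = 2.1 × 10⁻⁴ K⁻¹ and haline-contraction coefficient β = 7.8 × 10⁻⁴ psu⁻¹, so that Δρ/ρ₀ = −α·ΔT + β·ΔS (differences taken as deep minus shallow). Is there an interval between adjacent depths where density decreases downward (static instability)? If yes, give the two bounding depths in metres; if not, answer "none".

Evaluate Δρ/ρ₀ = −αΔT + βΔS across each adjacent pair:
  90–134 m: −αΔT+βΔS = −(2.1 × 10⁻⁴)(-6.5)+(7.8 × 10⁻⁴)(+0.59) = 1.8 × 10⁻³ → stable
  134–149 m: −αΔT+βΔS = −(2.1 × 10⁻⁴)(+5.5)+(7.8 × 10⁻⁴)(-0.42) = -1.5 × 10⁻³ → UNSTABLE
  149–196 m: −αΔT+βΔS = −(2.1 × 10⁻⁴)(+0.2)+(7.8 × 10⁻⁴)(+0.64) = 4.6 × 10⁻⁴ → stable
  196–212 m: −αΔT+βΔS = −(2.1 × 10⁻⁴)(-5.2)+(7.8 × 10⁻⁴)(-1.20) = 1.6 × 10⁻⁴ → stable
The 134–149 m interval has Δρ < 0: lighter water underlies denser water.

134–149 m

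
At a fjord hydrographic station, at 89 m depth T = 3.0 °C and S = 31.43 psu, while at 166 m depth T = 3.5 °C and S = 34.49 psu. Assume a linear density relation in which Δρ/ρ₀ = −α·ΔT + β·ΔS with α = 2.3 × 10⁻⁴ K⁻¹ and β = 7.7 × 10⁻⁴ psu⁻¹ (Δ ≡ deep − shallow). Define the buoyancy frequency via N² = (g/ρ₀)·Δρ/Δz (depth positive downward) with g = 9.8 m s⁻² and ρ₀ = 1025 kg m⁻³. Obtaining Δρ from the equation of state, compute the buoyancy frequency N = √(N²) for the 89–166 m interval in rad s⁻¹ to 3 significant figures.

0.0169 rad s⁻¹

ΔT = +0.5 K, ΔS = +3.06 psu (deep − shallow).
Δρ/ρ₀ = −αΔT + βΔS = -1.15 × 10⁻⁴ + 2.3562 × 10⁻³ = 2.2412 × 10⁻³, so Δρ ≈ 2.297 kg m⁻³.
N² = (g/ρ₀)·Δρ/Δz = g·(Δρ/ρ₀)/Δz = 9.8 × 2.2412 × 10⁻³ / 77 = 2.8524 × 10⁻⁴ s⁻².
N = √(2.8524 × 10⁻⁴) = 0.016889 rad s⁻¹ ≈ 0.0169 rad s⁻¹.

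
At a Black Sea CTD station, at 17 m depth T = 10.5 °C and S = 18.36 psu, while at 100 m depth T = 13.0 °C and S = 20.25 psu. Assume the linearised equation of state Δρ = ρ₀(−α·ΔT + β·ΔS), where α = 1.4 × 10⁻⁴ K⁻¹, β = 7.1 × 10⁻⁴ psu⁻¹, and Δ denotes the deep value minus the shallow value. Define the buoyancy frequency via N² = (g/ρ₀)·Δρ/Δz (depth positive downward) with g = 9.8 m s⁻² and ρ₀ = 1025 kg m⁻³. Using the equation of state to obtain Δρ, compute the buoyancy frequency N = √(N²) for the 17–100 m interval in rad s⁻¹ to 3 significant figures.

ΔT = +2.5 K, ΔS = +1.89 psu (deep − shallow).
Δρ/ρ₀ = −αΔT + βΔS = -3.50 × 10⁻⁴ + 1.3419 × 10⁻³ = 9.919 × 10⁻⁴, so Δρ ≈ 1.017 kg m⁻³.
N² = (g/ρ₀)·Δρ/Δz = g·(Δρ/ρ₀)/Δz = 9.8 × 9.919 × 10⁻⁴ / 83 = 1.1712 × 10⁻⁴ s⁻².
N = √(1.1712 × 10⁻⁴) = 0.010822 rad s⁻¹ ≈ 0.0108 rad s⁻¹.

0.0108 rad s⁻¹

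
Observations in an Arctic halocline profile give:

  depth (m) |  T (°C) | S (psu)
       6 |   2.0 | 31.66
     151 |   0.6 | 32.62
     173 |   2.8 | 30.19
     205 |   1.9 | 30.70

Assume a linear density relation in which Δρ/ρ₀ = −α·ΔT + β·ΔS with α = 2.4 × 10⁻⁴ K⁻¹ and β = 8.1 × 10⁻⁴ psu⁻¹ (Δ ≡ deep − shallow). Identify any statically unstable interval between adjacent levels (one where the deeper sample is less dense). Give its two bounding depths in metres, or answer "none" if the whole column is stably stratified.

151–173 m

Evaluate Δρ/ρ₀ = −αΔT + βΔS across each adjacent pair:
  6–151 m: −αΔT+βΔS = −(2.4 × 10⁻⁴)(-1.4)+(8.1 × 10⁻⁴)(+0.96) = 1.1 × 10⁻³ → stable
  151–173 m: −αΔT+βΔS = −(2.4 × 10⁻⁴)(+2.2)+(8.1 × 10⁻⁴)(-2.43) = -2.5 × 10⁻³ → UNSTABLE
  173–205 m: −αΔT+βΔS = −(2.4 × 10⁻⁴)(-0.9)+(8.1 × 10⁻⁴)(+0.51) = 6.3 × 10⁻⁴ → stable
The 151–173 m interval has Δρ < 0: lighter water underlies denser water.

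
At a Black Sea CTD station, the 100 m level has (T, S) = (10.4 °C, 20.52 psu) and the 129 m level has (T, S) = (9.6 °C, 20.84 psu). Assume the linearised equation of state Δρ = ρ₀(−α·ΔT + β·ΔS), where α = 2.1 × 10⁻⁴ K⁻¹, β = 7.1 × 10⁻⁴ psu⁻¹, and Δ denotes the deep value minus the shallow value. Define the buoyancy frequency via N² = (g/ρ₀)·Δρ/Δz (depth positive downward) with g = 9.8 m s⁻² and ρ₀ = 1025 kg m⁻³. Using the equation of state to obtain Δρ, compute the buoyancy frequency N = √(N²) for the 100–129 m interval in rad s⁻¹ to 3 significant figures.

0.0116 rad s⁻¹

ΔT = -0.8 K, ΔS = +0.32 psu (deep − shallow).
Δρ/ρ₀ = −αΔT + βΔS = 1.68 × 10⁻⁴ + 2.272 × 10⁻⁴ = 3.952 × 10⁻⁴, so Δρ ≈ 0.4051 kg m⁻³.
N² = (g/ρ₀)·Δρ/Δz = g·(Δρ/ρ₀)/Δz = 9.8 × 3.952 × 10⁻⁴ / 29 = 1.3355 × 10⁻⁴ s⁻².
N = √(1.3355 × 10⁻⁴) = 0.011556 rad s⁻¹ ≈ 0.0116 rad s⁻¹.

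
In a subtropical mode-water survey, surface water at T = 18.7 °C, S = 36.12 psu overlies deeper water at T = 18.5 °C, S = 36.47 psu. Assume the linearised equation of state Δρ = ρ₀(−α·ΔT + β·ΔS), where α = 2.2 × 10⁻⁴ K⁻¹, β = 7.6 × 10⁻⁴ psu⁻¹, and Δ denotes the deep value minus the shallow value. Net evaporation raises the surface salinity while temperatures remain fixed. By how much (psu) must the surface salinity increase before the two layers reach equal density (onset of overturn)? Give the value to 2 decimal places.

0.41 psu

Neutral buoyancy requires −α(T_deep − T_surf) + β(S_deep − S_surf′) = 0.
S_surf′ = S_deep − (α/β)·ΔT = 36.47 − (2.2 × 10⁻⁴/7.6 × 10⁻⁴)·(-0.2) = 36.5279 psu.
Increase required: 36.5279 − 36.12 = 0.4079 psu.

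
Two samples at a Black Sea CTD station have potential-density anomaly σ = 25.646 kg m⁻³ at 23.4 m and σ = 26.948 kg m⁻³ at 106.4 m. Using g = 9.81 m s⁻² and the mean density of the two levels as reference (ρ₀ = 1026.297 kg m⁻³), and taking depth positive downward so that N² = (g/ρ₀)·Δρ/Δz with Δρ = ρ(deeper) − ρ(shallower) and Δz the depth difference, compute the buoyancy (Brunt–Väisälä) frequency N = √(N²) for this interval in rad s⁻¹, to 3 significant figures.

Δρ = 1026.948 − 1025.646 = 1.302 kg m⁻³ over Δz = 106.4 − 23.4 = 83 m.
N² = (9.81/1026.297) × (1.302/83) = 1.4994 × 10⁻⁴ s⁻².
N = √(1.4994 × 10⁻⁴) = 0.012245 rad s⁻¹ ≈ 0.0122 rad s⁻¹.
A positive N² confirms static stability across the interval.

0.0122 rad s⁻¹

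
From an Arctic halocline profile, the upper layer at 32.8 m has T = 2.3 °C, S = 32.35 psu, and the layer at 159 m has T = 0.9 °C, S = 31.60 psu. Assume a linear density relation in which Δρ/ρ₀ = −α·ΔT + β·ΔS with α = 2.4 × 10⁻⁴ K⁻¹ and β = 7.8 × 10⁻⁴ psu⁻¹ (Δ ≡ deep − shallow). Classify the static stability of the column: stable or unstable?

ΔT = 0.9 − 2.3 = -1.4 K and ΔS = 31.60 − 32.35 = -0.75 psu (deep − shallow).
−αΔT = 3.36 × 10⁻⁴; βΔS = -5.85 × 10⁻⁴; sum Δρ/ρ₀ = -2.49 × 10⁻⁴.
Δρ/ρ₀ < 0, so Δρ < 0: deeper water is lighter → statically unstable; the column would overturn.

unstable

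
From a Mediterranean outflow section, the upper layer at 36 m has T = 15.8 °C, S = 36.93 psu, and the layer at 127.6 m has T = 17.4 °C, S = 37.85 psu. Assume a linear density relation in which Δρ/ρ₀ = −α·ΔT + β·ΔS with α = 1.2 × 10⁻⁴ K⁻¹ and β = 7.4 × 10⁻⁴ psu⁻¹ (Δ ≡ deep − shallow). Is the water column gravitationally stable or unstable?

stable

ΔT = 17.4 − 15.8 = +1.6 K and ΔS = 37.85 − 36.93 = +0.92 psu (deep − shallow).
−αΔT = -1.92 × 10⁻⁴; βΔS = 6.808 × 10⁻⁴; sum Δρ/ρ₀ = 4.888 × 10⁻⁴.
Δρ/ρ₀ > 0, so Δρ > 0: deeper water is denser → statically stable.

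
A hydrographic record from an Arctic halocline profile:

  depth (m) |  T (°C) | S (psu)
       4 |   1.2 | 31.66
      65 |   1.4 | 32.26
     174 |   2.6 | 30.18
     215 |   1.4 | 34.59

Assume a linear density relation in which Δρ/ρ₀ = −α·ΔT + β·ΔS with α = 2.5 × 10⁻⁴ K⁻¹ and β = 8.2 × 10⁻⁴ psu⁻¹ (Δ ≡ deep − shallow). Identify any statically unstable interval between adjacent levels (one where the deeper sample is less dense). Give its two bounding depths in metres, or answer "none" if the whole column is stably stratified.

65–174 m

Evaluate Δρ/ρ₀ = −αΔT + βΔS across each adjacent pair:
  4–65 m: −αΔT+βΔS = −(2.5 × 10⁻⁴)(+0.2)+(8.2 × 10⁻⁴)(+0.60) = 4.4 × 10⁻⁴ → stable
  65–174 m: −αΔT+βΔS = −(2.5 × 10⁻⁴)(+1.2)+(8.2 × 10⁻⁴)(-2.08) = -2.0 × 10⁻³ → UNSTABLE
  174–215 m: −αΔT+βΔS = −(2.5 × 10⁻⁴)(-1.2)+(8.2 × 10⁻⁴)(+4.41) = 3.9 × 10⁻³ → stable
The 65–174 m interval has Δρ < 0: lighter water underlies denser water.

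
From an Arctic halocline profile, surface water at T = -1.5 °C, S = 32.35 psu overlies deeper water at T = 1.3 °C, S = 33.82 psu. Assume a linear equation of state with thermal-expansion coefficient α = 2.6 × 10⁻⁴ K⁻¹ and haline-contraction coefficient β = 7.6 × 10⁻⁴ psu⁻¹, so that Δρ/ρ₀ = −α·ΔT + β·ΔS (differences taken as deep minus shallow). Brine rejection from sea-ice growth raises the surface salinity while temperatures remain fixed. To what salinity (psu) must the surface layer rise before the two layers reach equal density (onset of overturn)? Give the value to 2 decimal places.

Neutral buoyancy requires −α(T_deep − T_surf) + β(S_deep − S_surf′) = 0.
S_surf′ = S_deep − (α/β)·ΔT = 33.82 − (2.6 × 10⁻⁴/7.6 × 10⁻⁴)·(+2.8) = 32.8621 psu.
Increase required: 32.8621 − 32.35 = 0.5121 psu.

32.86 psu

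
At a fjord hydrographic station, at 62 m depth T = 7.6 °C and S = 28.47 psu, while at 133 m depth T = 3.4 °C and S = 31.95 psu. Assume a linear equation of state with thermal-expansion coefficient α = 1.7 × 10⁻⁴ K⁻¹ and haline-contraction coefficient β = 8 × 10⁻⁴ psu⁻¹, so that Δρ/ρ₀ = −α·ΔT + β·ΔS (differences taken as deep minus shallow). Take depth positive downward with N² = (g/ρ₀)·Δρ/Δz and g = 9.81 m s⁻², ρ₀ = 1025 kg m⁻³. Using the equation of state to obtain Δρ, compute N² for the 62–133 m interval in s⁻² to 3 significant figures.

ΔT = -4.2 K, ΔS = +3.48 psu (deep − shallow).
Δρ/ρ₀ = −αΔT + βΔS = 7.14 × 10⁻⁴ + 2.784 × 10⁻³ = 3.498 × 10⁻³, so Δρ ≈ 3.585 kg m⁻³.
N² = (g/ρ₀)·Δρ/Δz = g·(Δρ/ρ₀)/Δz = 9.81 × 3.498 × 10⁻³ / 71 = 4.8332 × 10⁻⁴ s⁻² ≈ 4.83 × 10⁻⁴ s⁻².

4.83 × 10⁻⁴ s⁻²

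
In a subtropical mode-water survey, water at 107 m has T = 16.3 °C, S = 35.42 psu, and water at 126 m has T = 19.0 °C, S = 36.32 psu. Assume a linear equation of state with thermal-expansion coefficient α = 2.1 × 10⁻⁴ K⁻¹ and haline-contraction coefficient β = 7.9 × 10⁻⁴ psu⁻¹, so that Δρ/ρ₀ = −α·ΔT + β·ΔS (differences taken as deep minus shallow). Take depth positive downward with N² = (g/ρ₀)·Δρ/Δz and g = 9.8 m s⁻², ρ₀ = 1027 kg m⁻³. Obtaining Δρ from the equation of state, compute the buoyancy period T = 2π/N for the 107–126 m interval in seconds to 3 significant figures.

729 s

ΔT = +2.7 K, ΔS = +0.90 psu (deep − shallow).
Δρ/ρ₀ = −αΔT + βΔS = -5.67 × 10⁻⁴ + 7.11 × 10⁻⁴ = 1.44 × 10⁻⁴, so Δρ ≈ 0.1479 kg m⁻³.
N² = (g/ρ₀)·Δρ/Δz = g·(Δρ/ρ₀)/Δz = 9.8 × 1.44 × 10⁻⁴ / 19 = 7.4274 × 10⁻⁵ s⁻².
N = √(7.4274 × 10⁻⁵) = 8.6182 × 10⁻³ rad s⁻¹ → T = 2π/N = 729.06 s ≈ 729 s.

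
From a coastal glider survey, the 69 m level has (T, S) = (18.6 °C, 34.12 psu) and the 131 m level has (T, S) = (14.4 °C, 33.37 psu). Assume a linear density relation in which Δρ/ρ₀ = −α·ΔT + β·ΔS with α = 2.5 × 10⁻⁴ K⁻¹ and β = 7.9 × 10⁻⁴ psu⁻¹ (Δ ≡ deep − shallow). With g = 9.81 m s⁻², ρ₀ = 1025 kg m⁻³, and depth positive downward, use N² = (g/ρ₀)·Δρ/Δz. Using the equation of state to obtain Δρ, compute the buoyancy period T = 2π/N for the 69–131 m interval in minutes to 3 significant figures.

12.3 min

ΔT = -4.2 K, ΔS = -0.75 psu (deep − shallow).
Δρ/ρ₀ = −αΔT + βΔS = 1.05 × 10⁻³ − 5.925 × 10⁻⁴ = 4.575 × 10⁻⁴, so Δρ ≈ 0.4689 kg m⁻³.
N² = (g/ρ₀)·Δρ/Δz = g·(Δρ/ρ₀)/Δz = 9.81 × 4.575 × 10⁻⁴ / 62 = 7.2388 × 10⁻⁵ s⁻².
N = √(7.2388 × 10⁻⁵) = 8.5081 × 10⁻³ rad s⁻¹ → T = 2π/N = 738.49 s = 12.308 min ≈ 12.3 min.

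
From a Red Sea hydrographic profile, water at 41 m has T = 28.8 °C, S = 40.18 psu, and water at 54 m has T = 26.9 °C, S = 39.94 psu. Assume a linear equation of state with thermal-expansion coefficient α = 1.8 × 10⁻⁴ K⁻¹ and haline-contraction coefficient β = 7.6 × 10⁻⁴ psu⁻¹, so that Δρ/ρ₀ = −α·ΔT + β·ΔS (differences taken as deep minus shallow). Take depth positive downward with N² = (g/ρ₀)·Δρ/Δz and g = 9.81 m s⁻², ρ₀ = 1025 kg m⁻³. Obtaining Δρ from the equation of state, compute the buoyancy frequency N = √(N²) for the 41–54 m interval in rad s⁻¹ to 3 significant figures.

0.0110 rad s⁻¹

ΔT = -1.9 K, ΔS = -0.24 psu (deep − shallow).
Δρ/ρ₀ = −αΔT + βΔS = 3.42 × 10⁻⁴ − 1.824 × 10⁻⁴ = 1.596 × 10⁻⁴, so Δρ ≈ 0.1636 kg m⁻³.
N² = (g/ρ₀)·Δρ/Δz = g·(Δρ/ρ₀)/Δz = 9.81 × 1.596 × 10⁻⁴ / 13 = 1.2044 × 10⁻⁴ s⁻².
N = √(1.2044 × 10⁻⁴) = 0.010975 rad s⁻¹ ≈ 0.0110 rad s⁻¹.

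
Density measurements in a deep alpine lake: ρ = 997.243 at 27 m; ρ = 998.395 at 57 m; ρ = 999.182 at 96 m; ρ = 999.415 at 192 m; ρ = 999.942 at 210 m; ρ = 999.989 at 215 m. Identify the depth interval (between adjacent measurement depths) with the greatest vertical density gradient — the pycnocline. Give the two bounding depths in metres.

Compute the density gradient over each adjacent pair:
  27–57 m: Δρ/Δz = 1.152/30 = 0.038 kg m⁻⁴
  57–96 m: Δρ/Δz = 0.787/39 = 0.020 kg m⁻⁴
  96–192 m: Δρ/Δz = 0.233/96 = 2.4 × 10⁻³ kg m⁻⁴
  192–210 m: Δρ/Δz = 0.527/18 = 0.029 kg m⁻⁴
  210–215 m: Δρ/Δz = 0.047/5 = 9.4 × 10⁻³ kg m⁻⁴
The largest gradient is in the 27–57 m interval — the pycnocline.

27–57 m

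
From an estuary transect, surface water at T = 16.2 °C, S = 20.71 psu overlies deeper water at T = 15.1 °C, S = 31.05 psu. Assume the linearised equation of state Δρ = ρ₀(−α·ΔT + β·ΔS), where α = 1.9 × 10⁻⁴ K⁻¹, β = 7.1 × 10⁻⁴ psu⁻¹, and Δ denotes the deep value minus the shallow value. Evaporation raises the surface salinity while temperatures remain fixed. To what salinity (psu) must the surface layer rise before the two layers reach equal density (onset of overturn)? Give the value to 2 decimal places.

31.34 psu

Neutral buoyancy requires −α(T_deep − T_surf) + β(S_deep − S_surf′) = 0.
S_surf′ = S_deep − (α/β)·ΔT = 31.05 − (1.9 × 10⁻⁴/7.1 × 10⁻⁴)·(-1.1) = 31.3444 psu.
Increase required: 31.3444 − 20.71 = 10.6344 psu.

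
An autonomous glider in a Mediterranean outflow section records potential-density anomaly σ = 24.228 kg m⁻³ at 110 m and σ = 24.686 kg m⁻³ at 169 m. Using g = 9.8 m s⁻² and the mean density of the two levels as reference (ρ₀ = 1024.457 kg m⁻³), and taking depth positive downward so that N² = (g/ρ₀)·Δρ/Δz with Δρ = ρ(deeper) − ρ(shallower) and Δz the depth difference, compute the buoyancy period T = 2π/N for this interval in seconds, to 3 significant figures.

729 s

Δρ = 1024.686 − 1024.228 = 0.458 kg m⁻³ over Δz = 169 − 110 = 59 m.
N² = (9.8/1024.457) × (0.458/59) = 7.4258 × 10⁻⁵ s⁻².
N = √(7.4258 × 10⁻⁵) = 8.6173 × 10⁻³ rad s⁻¹, so T = 2π/N = 729.14 s ≈ 729 s.
A positive N² confirms static stability across the interval.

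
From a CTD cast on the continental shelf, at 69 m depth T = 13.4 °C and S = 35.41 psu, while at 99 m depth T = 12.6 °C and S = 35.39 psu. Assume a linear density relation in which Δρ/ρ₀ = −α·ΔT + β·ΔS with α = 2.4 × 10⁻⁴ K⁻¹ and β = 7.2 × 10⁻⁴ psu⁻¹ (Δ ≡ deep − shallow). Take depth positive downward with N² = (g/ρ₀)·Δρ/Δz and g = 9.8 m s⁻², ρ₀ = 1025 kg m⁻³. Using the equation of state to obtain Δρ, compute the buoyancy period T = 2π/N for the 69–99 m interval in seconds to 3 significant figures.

ΔT = -0.8 K, ΔS = -0.02 psu (deep − shallow).
Δρ/ρ₀ = −αΔT + βΔS = 1.92 × 10⁻⁴ − 1.44 × 10⁻⁵ = 1.776 × 10⁻⁴, so Δρ ≈ 0.1820 kg m⁻³.
N² = (g/ρ₀)·Δρ/Δz = g·(Δρ/ρ₀)/Δz = 9.8 × 1.776 × 10⁻⁴ / 30 = 5.8016 × 10⁻⁵ s⁻².
N = √(5.8016 × 10⁻⁵) = 7.6168 × 10⁻³ rad s⁻¹ → T = 2π/N = 824.91 s ≈ 825 s.

825 s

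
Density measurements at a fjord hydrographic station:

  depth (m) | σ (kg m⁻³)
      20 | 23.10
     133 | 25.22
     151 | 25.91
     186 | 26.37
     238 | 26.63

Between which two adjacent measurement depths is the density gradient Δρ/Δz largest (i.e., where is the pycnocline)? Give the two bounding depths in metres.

Compute the density gradient over each adjacent pair:
  20–133 m: Δρ/Δz = 2.12/113 = 0.019 kg m⁻⁴
  133–151 m: Δρ/Δz = 0.69/18 = 0.038 kg m⁻⁴
  151–186 m: Δρ/Δz = 0.46/35 = 0.013 kg m⁻⁴
  186–238 m: Δρ/Δz = 0.26/52 = 5.0 × 10⁻³ kg m⁻⁴
The largest gradient is in the 133–151 m interval — the pycnocline.

133–151 m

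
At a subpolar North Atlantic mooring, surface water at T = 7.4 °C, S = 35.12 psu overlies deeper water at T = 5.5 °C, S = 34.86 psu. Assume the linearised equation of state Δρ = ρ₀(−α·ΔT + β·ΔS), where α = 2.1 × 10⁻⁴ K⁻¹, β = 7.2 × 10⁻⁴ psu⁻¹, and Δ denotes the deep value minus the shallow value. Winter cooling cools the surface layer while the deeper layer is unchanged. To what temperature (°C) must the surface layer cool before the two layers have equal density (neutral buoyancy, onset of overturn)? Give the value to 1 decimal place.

Neutral buoyancy requires Δρ = 0, i.e. −α(T_deep − T_surf′) + β(S_deep − S_surf) = 0.
T_surf′ = T_deep − (β/α)·ΔS = 5.5 − (7.2 × 10⁻⁴/2.1 × 10⁻⁴)·(-0.26) = 6.391 °C.
Cooling required: 7.4 − (6.391) = 1.009 °C.

6.4 °C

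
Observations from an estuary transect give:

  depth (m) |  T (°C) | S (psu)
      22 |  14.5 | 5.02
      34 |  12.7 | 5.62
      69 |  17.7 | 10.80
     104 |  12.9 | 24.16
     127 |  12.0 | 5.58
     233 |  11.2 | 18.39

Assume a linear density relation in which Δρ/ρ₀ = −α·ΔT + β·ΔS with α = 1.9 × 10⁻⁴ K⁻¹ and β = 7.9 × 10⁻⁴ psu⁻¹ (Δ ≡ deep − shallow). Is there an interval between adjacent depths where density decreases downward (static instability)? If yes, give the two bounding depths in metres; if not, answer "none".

Evaluate Δρ/ρ₀ = −αΔT + βΔS across each adjacent pair:
  22–34 m: −αΔT+βΔS = −(1.9 × 10⁻⁴)(-1.8)+(7.9 × 10⁻⁴)(+0.60) = 8.2 × 10⁻⁴ → stable
  34–69 m: −αΔT+βΔS = −(1.9 × 10⁻⁴)(+5.0)+(7.9 × 10⁻⁴)(+5.18) = 3.1 × 10⁻³ → stable
  69–104 m: −αΔT+βΔS = −(1.9 × 10⁻⁴)(-4.8)+(7.9 × 10⁻⁴)(+13.36) = 0.011 → stable
  104–127 m: −αΔT+βΔS = −(1.9 × 10⁻⁴)(-0.9)+(7.9 × 10⁻⁴)(-18.58) = -0.015 → UNSTABLE
  127–233 m: −αΔT+βΔS = −(1.9 × 10⁻⁴)(-0.8)+(7.9 × 10⁻⁴)(+12.81) = 0.010 → stable
The 104–127 m interval has Δρ < 0: lighter water underlies denser water.

104–127 m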